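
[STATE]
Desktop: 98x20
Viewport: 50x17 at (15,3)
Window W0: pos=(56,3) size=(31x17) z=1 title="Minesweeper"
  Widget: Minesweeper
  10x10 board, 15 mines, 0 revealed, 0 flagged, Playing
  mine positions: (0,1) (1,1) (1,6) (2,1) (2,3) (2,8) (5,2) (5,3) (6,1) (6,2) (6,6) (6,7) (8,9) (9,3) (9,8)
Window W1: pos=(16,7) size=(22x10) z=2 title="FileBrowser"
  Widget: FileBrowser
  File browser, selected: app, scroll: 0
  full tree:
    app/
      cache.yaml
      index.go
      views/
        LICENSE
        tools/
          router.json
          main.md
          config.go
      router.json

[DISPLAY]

                                         ┏━━━━━━━━
                                         ┃ Mineswe
                                         ┠────────
                                         ┃■■■■■■■■
 ┏━━━━━━━━━━━━━━━━━━━━┓                  ┃■■■■■■■■
 ┃ FileBrowser        ┃                  ┃■■■■■■■■
 ┠────────────────────┨                  ┃■■■■■■■■
 ┃> [-] app/          ┃                  ┃■■■■■■■■
 ┃    cache.yaml      ┃                  ┃■■■■■■■■
 ┃    index.go        ┃                  ┃■■■■■■■■
 ┃    [+] views/      ┃                  ┃■■■■■■■■
 ┃    router.json     ┃                  ┃■■■■■■■■
 ┃                    ┃                  ┃■■■■■■■■
 ┗━━━━━━━━━━━━━━━━━━━━┛                  ┃        
                                         ┃        
                                         ┃        
                                         ┗━━━━━━━━


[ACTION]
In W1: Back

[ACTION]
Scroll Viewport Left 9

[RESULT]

                                                  
                                                  
                                                  
                                                  
          ┏━━━━━━━━━━━━━━━━━━━━┓                  
          ┃ FileBrowser        ┃                  
          ┠────────────────────┨                  
          ┃> [-] app/          ┃                  
          ┃    cache.yaml      ┃                  
          ┃    index.go        ┃                  
          ┃    [+] views/      ┃                  
          ┃    router.json     ┃                  
          ┃                    ┃                  
          ┗━━━━━━━━━━━━━━━━━━━━┛                  
                                                  
                                                  
                                                  


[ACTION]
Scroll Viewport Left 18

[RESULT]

                                                  
                                                  
                                                  
                                                  
                ┏━━━━━━━━━━━━━━━━━━━━┓            
                ┃ FileBrowser        ┃            
                ┠────────────────────┨            
                ┃> [-] app/          ┃            
                ┃    cache.yaml      ┃            
                ┃    index.go        ┃            
                ┃    [+] views/      ┃            
                ┃    router.json     ┃            
                ┃                    ┃            
                ┗━━━━━━━━━━━━━━━━━━━━┛            
                                                  
                                                  
                                                  


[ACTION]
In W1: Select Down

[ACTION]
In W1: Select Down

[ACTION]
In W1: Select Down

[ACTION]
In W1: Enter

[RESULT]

                                                  
                                                  
                                                  
                                                  
                ┏━━━━━━━━━━━━━━━━━━━━┓            
                ┃ FileBrowser        ┃            
                ┠────────────────────┨            
                ┃  [-] app/          ┃            
                ┃    cache.yaml      ┃            
                ┃    index.go        ┃            
                ┃  > [-] views/      ┃            
                ┃      LICENSE       ┃            
                ┃      [+] tools/    ┃            
                ┗━━━━━━━━━━━━━━━━━━━━┛            
                                                  
                                                  
                                                  


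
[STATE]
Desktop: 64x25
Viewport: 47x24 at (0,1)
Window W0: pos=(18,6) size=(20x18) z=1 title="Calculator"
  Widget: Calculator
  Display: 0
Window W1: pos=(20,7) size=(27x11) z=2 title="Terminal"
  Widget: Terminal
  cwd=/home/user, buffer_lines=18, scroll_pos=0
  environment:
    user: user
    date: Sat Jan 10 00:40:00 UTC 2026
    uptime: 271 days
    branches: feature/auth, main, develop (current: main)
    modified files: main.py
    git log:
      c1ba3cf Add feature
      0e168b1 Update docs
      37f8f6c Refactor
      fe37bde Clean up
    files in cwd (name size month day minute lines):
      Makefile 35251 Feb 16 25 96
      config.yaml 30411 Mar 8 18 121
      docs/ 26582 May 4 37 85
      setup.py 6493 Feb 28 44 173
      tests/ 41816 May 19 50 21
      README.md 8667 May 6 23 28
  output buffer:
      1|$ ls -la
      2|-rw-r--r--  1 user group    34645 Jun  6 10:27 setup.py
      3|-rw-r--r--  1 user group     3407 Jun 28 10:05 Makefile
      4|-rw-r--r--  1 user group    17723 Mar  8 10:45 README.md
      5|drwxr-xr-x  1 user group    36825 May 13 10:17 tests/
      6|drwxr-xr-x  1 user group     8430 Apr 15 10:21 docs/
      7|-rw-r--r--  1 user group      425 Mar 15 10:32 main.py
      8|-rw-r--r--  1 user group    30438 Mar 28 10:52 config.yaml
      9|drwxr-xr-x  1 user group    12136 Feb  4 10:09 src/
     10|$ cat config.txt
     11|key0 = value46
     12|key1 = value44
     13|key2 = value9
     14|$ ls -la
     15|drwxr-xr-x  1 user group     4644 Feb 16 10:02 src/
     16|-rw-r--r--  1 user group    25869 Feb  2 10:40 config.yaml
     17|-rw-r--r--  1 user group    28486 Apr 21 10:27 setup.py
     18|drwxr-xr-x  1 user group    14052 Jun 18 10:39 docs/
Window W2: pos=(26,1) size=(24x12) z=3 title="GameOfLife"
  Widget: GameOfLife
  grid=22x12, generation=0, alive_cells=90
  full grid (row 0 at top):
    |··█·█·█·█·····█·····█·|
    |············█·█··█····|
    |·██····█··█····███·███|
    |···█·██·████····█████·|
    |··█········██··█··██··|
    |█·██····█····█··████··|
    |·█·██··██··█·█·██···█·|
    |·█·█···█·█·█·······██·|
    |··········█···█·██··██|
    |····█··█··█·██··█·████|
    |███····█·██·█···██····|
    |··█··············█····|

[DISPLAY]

                          ┏━━━━━━━━━━━━━━━━━━━━
                          ┃ GameOfLife         
                          ┠────────────────────
                          ┃Gen: 0              
                          ┃·██····█··█····███·█
                  ┏━━━━━━━┃···█·██·████····████
                  ┃ ┏━━━━━┃··█········██··█··██
                  ┠─┃ Term┃█·██····█····█··████
                  ┃ ┠─────┃·█·██··██··█·█·██···
                  ┃┌┃$ ls ┃·█·█···█·█·█·······█
                  ┃│┃-rw-r┃··········█···█·██··
                  ┃├┃-rw-r┗━━━━━━━━━━━━━━━━━━━━
                  ┃│┃-rw-r--r--  1 user group ┃
                  ┃├┃drwxr-xr-x  1 user group ┃
                  ┃│┃drwxr-xr-x  1 user group ┃
                  ┃├┃-rw-r--r--  1 user group ┃
                  ┃│┗━━━━━━━━━━━━━━━━━━━━━━━━━┛
                  ┃├───┼───┼───┼───┤ ┃         
                  ┃│ C │ MC│ MR│ M+│ ┃         
                  ┃└───┴───┴───┴───┘ ┃         
                  ┃                  ┃         
                  ┃                  ┃         
                  ┗━━━━━━━━━━━━━━━━━━┛         
                                               


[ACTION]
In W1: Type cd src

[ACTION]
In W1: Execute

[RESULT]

                          ┏━━━━━━━━━━━━━━━━━━━━
                          ┃ GameOfLife         
                          ┠────────────────────
                          ┃Gen: 0              
                          ┃·██····█··█····███·█
                  ┏━━━━━━━┃···█·██·████····████
                  ┃ ┏━━━━━┃··█········██··█··██
                  ┠─┃ Term┃█·██····█····█··████
                  ┃ ┠─────┃·█·██··██··█·█·██···
                  ┃┌┃drwxr┃·█·█···█·█·█·······█
                  ┃│┃-rw-r┃··········█···█·██··
                  ┃├┃-rw-r┗━━━━━━━━━━━━━━━━━━━━
                  ┃│┃drwxr-xr-x  1 user group ┃
                  ┃├┃$ cd src                 ┃
                  ┃│┃                         ┃
                  ┃├┃$ █                      ┃
                  ┃│┗━━━━━━━━━━━━━━━━━━━━━━━━━┛
                  ┃├───┼───┼───┼───┤ ┃         
                  ┃│ C │ MC│ MR│ M+│ ┃         
                  ┃└───┴───┴───┴───┘ ┃         
                  ┃                  ┃         
                  ┃                  ┃         
                  ┗━━━━━━━━━━━━━━━━━━┛         
                                               


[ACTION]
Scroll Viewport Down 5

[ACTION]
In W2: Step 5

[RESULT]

                          ┏━━━━━━━━━━━━━━━━━━━━
                          ┃ GameOfLife         
                          ┠────────────────────
                          ┃Gen: 5              
                          ┃··█·██··█··██·██··██
                  ┏━━━━━━━┃····██·█···██·······
                  ┃ ┏━━━━━┃███···██···█████····
                  ┠─┃ Term┃··█···█·██·███·███··
                  ┃ ┠─────┃······█·█······█··█·
                  ┃┌┃drwxr┃······█········███··
                  ┃│┃-rw-r┃··█············█···█
                  ┃├┃-rw-r┗━━━━━━━━━━━━━━━━━━━━
                  ┃│┃drwxr-xr-x  1 user group ┃
                  ┃├┃$ cd src                 ┃
                  ┃│┃                         ┃
                  ┃├┃$ █                      ┃
                  ┃│┗━━━━━━━━━━━━━━━━━━━━━━━━━┛
                  ┃├───┼───┼───┼───┤ ┃         
                  ┃│ C │ MC│ MR│ M+│ ┃         
                  ┃└───┴───┴───┴───┘ ┃         
                  ┃                  ┃         
                  ┃                  ┃         
                  ┗━━━━━━━━━━━━━━━━━━┛         
                                               


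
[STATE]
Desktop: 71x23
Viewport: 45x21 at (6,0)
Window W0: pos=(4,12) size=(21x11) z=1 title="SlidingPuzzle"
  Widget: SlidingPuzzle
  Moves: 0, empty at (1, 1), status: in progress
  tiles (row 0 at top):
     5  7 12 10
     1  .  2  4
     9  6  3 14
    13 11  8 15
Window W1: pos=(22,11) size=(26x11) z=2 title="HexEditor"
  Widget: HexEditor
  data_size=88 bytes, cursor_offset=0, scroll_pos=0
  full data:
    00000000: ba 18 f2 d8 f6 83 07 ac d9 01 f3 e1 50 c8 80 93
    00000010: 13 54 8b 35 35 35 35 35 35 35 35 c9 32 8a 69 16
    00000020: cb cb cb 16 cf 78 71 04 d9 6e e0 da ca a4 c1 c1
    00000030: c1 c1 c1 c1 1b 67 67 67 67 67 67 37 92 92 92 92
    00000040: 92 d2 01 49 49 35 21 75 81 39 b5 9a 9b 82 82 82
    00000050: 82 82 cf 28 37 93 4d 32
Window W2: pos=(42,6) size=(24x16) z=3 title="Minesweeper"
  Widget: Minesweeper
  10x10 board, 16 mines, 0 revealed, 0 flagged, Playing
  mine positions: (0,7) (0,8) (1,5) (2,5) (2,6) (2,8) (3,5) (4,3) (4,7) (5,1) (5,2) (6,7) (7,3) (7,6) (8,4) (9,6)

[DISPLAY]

                                             
                                             
                                             
                                             
                                             
                                             
                                    ┏━━━━━━━━
                                    ┃ Mineswe
                                    ┠────────
                                    ┃■■■■■■■■
                                    ┃■■■■■■■■
                ┏━━━━━━━━━━━━━━━━━━━┃■■■■■■■■
━━━━━━━━━━━━━━━━┃ HexEditor         ┃■■■■■■■■
SlidingPuzzle   ┠───────────────────┃■■■■■■■■
────────────────┃00000000  BA 18 f2 ┃■■■■■■■■
────┬────┬────┬─┃00000010  13 54 8b ┃■■■■■■■■
  5 │  7 │ 12 │ ┃00000020  cb cb cb ┃■■■■■■■■
────┼────┼────┼─┃00000030  c1 c1 c1 ┃■■■■■■■■
  1 │    │  2 │ ┃00000040  92 d2 01 ┃■■■■■■■■
────┼────┼────┼─┃00000050  82 82 cf ┃        
  9 │  6 │  3 │ ┃                   ┃        


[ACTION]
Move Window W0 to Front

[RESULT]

                                             
                                             
                                             
                                             
                                             
                                             
                                    ┏━━━━━━━━
                                    ┃ Mineswe
                                    ┠────────
                                    ┃■■■■■■■■
                                    ┃■■■■■■■■
                ┏━━━━━━━━━━━━━━━━━━━┃■■■■■■■■
━━━━━━━━━━━━━━━━━━┓exEditor         ┃■■■■■■■■
SlidingPuzzle     ┃─────────────────┃■■■■■■■■
──────────────────┨000000  BA 18 f2 ┃■■■■■■■■
────┬────┬────┬───┃000010  13 54 8b ┃■■■■■■■■
  5 │  7 │ 12 │ 10┃000020  cb cb cb ┃■■■■■■■■
────┼────┼────┼───┃000030  c1 c1 c1 ┃■■■■■■■■
  1 │    │  2 │  4┃000040  92 d2 01 ┃■■■■■■■■
────┼────┼────┼───┃000050  82 82 cf ┃        
  9 │  6 │  3 │ 14┃                 ┃        


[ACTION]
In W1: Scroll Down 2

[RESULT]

                                             
                                             
                                             
                                             
                                             
                                             
                                    ┏━━━━━━━━
                                    ┃ Mineswe
                                    ┠────────
                                    ┃■■■■■■■■
                                    ┃■■■■■■■■
                ┏━━━━━━━━━━━━━━━━━━━┃■■■■■■■■
━━━━━━━━━━━━━━━━━━┓exEditor         ┃■■■■■■■■
SlidingPuzzle     ┃─────────────────┃■■■■■■■■
──────────────────┨000020  cb cb cb ┃■■■■■■■■
────┬────┬────┬───┃000030  c1 c1 c1 ┃■■■■■■■■
  5 │  7 │ 12 │ 10┃000040  92 d2 01 ┃■■■■■■■■
────┼────┼────┼───┃000050  82 82 cf ┃■■■■■■■■
  1 │    │  2 │  4┃                 ┃■■■■■■■■
────┼────┼────┼───┃                 ┃        
  9 │  6 │  3 │ 14┃                 ┃        


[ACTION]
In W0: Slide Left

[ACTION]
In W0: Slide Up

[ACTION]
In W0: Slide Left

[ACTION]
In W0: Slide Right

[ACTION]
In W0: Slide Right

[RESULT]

                                             
                                             
                                             
                                             
                                             
                                             
                                    ┏━━━━━━━━
                                    ┃ Mineswe
                                    ┠────────
                                    ┃■■■■■■■■
                                    ┃■■■■■■■■
                ┏━━━━━━━━━━━━━━━━━━━┃■■■■■■■■
━━━━━━━━━━━━━━━━━━┓exEditor         ┃■■■■■■■■
SlidingPuzzle     ┃─────────────────┃■■■■■■■■
──────────────────┨000020  cb cb cb ┃■■■■■■■■
────┬────┬────┬───┃000030  c1 c1 c1 ┃■■■■■■■■
  5 │  7 │ 12 │ 10┃000040  92 d2 01 ┃■■■■■■■■
────┼────┼────┼───┃000050  82 82 cf ┃■■■■■■■■
  1 │  2 │  3 │  4┃                 ┃■■■■■■■■
────┼────┼────┼───┃                 ┃        
  9 │    │  6 │ 14┃                 ┃        


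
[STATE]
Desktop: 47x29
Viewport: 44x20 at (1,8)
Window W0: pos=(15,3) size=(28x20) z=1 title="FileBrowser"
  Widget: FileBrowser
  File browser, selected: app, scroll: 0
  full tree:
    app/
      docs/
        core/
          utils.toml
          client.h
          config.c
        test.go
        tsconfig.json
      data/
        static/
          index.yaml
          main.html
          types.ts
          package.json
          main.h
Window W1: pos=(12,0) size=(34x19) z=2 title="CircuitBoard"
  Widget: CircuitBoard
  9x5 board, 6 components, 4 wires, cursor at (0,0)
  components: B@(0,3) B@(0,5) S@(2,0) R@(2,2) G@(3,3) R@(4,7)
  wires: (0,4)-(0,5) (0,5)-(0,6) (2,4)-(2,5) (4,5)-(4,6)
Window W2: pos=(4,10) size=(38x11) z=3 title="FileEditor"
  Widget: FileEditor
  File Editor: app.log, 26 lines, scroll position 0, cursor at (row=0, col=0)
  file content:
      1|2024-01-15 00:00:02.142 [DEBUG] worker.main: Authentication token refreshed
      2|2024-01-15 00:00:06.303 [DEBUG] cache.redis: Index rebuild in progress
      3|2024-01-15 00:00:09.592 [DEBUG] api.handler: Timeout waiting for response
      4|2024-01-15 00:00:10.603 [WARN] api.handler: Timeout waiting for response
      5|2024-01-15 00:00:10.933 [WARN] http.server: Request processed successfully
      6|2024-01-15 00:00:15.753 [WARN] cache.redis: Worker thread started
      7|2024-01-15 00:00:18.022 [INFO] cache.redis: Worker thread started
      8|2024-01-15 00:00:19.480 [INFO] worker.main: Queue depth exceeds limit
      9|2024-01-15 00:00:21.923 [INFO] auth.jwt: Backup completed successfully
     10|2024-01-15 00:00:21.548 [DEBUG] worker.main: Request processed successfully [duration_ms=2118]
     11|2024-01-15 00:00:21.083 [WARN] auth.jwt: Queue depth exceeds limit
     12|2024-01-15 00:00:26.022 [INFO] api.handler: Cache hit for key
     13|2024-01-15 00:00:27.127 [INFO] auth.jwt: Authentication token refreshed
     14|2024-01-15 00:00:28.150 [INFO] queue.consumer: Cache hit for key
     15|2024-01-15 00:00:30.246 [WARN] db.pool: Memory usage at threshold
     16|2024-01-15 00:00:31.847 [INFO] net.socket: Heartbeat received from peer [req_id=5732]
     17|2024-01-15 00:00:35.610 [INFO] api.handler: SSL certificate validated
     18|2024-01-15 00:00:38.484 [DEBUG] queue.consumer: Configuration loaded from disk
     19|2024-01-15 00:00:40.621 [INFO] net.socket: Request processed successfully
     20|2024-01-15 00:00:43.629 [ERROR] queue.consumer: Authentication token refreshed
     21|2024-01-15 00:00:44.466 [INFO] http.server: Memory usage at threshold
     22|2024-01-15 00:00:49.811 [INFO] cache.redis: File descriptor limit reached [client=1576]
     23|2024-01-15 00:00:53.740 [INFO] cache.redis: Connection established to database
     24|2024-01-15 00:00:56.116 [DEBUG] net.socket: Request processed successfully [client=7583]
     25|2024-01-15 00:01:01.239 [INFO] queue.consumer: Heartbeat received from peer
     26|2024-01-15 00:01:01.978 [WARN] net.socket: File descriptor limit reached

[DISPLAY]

           ┃2   S       R       · ─ ·       
           ┃                                
   ┏━━━━━━━━━━━━━━━━━━━━━━━━━━━━━━━━━━━━┓   
   ┃ FileEditor                         ┃   
   ┠────────────────────────────────────┨   
   ┃█024-01-15 00:00:02.142 [DEBUG] wor▲┃   
   ┃2024-01-15 00:00:06.303 [DEBUG] cac█┃   
   ┃2024-01-15 00:00:09.592 [DEBUG] api░┃   
   ┃2024-01-15 00:00:10.603 [WARN] api.░┃   
   ┃2024-01-15 00:00:10.933 [WARN] http░┃   
   ┃2024-01-15 00:00:15.753 [WARN] cach░┃━━━
   ┃2024-01-15 00:00:18.022 [INFO] cach▼┃┃  
   ┗━━━━━━━━━━━━━━━━━━━━━━━━━━━━━━━━━━━━┛┃  
              ┃                          ┃  
              ┗━━━━━━━━━━━━━━━━━━━━━━━━━━┛  
                                            
                                            
                                            
                                            
                                            


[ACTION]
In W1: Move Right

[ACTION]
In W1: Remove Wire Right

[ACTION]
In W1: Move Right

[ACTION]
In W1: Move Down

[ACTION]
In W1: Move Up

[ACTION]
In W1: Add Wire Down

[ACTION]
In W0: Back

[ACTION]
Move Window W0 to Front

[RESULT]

           ┃2 ┃    [+] data/             ┃  
           ┃  ┃                          ┃  
   ┏━━━━━━━━━━┃                          ┃  
   ┃ FileEdito┃                          ┃  
   ┠──────────┃                          ┃  
   ┃█024-01-15┃                          ┃  
   ┃2024-01-15┃                          ┃  
   ┃2024-01-15┃                          ┃  
   ┃2024-01-15┃                          ┃  
   ┃2024-01-15┃                          ┃  
   ┃2024-01-15┃                          ┃━━
   ┃2024-01-15┃                          ┃  
   ┗━━━━━━━━━━┃                          ┃  
              ┃                          ┃  
              ┗━━━━━━━━━━━━━━━━━━━━━━━━━━┛  
                                            
                                            
                                            
                                            
                                            


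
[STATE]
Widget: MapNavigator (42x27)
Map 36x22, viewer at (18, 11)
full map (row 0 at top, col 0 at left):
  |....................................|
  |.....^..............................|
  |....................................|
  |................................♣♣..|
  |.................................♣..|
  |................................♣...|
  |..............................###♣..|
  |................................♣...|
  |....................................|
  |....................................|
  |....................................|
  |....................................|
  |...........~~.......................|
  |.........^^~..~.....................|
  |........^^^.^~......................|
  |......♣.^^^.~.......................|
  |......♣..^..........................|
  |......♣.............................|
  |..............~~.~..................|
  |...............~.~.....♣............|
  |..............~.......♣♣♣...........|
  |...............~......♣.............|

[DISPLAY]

                                          
                                          
   ....................................   
   .....^..............................   
   ....................................   
   ................................♣♣..   
   .................................♣..   
   ................................♣...   
   ..............................###♣..   
   ................................♣...   
   ....................................   
   ....................................   
   ....................................   
   ..................@.................   
   ...........~~.......................   
   .........^^~..~.....................   
   ........^^^.^~......................   
   ......♣.^^^.~.......................   
   ......♣..^..........................   
   ......♣.............................   
   ..............~~.~..................   
   ...............~.~.....♣............   
   ..............~.......♣♣♣...........   
   ...............~......♣.............   
                                          
                                          
                                          


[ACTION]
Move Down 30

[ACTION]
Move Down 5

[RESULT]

   ....................................   
   ....................................   
   ....................................   
   ....................................   
   ...........~~.......................   
   .........^^~..~.....................   
   ........^^^.^~......................   
   ......♣.^^^.~.......................   
   ......♣..^..........................   
   ......♣.............................   
   ..............~~.~..................   
   ...............~.~.....♣............   
   ..............~.......♣♣♣...........   
   ...............~..@...♣.............   
                                          
                                          
                                          
                                          
                                          
                                          
                                          
                                          
                                          
                                          
                                          
                                          
                                          


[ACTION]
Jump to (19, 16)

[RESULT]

  ................................♣♣..    
  .................................♣..    
  ................................♣...    
  ..............................###♣..    
  ................................♣...    
  ....................................    
  ....................................    
  ....................................    
  ....................................    
  ...........~~.......................    
  .........^^~..~.....................    
  ........^^^.^~......................    
  ......♣.^^^.~.......................    
  ......♣..^.........@................    
  ......♣.............................    
  ..............~~.~..................    
  ...............~.~.....♣............    
  ..............~.......♣♣♣...........    
  ...............~......♣.............    
                                          
                                          
                                          
                                          
                                          
                                          
                                          
                                          


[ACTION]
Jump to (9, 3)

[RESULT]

                                          
                                          
                                          
                                          
                                          
                                          
                                          
                                          
                                          
                                          
            ..............................
            .....^........................
            ..............................
            .........@....................
            ..............................
            ..............................
            ..............................
            ..............................
            ..............................
            ..............................
            ..............................
            ..............................
            ...........~~.................
            .........^^~..~...............
            ........^^^.^~................
            ......♣.^^^.~.................
            ......♣..^....................


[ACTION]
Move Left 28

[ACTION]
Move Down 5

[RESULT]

                                          
                                          
                                          
                                          
                                          
                     .....................
                     .....^...............
                     .....................
                     .....................
                     .....................
                     .....................
                     .....................
                     .....................
                     @....................
                     .....................
                     .....................
                     .....................
                     ...........~~........
                     .........^^~..~......
                     ........^^^.^~.......
                     ......♣.^^^.~........
                     ......♣..^...........
                     ......♣..............
                     ..............~~.~...
                     ...............~.~...
                     ..............~......
                     ...............~.....


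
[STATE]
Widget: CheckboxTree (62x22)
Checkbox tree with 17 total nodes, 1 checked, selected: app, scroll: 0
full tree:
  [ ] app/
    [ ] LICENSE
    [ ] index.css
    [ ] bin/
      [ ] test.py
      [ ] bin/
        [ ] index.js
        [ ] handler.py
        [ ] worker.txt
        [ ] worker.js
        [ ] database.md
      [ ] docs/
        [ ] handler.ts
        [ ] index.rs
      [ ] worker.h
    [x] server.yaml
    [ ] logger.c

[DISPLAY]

>[-] app/                                                     
   [ ] LICENSE                                                
   [ ] index.css                                              
   [ ] bin/                                                   
     [ ] test.py                                              
     [ ] bin/                                                 
       [ ] index.js                                           
       [ ] handler.py                                         
       [ ] worker.txt                                         
       [ ] worker.js                                          
       [ ] database.md                                        
     [ ] docs/                                                
       [ ] handler.ts                                         
       [ ] index.rs                                           
     [ ] worker.h                                             
   [x] server.yaml                                            
   [ ] logger.c                                               
                                                              
                                                              
                                                              
                                                              
                                                              


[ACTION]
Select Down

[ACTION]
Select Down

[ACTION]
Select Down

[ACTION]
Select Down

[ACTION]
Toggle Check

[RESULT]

 [-] app/                                                     
   [ ] LICENSE                                                
   [ ] index.css                                              
   [-] bin/                                                   
>    [x] test.py                                              
     [ ] bin/                                                 
       [ ] index.js                                           
       [ ] handler.py                                         
       [ ] worker.txt                                         
       [ ] worker.js                                          
       [ ] database.md                                        
     [ ] docs/                                                
       [ ] handler.ts                                         
       [ ] index.rs                                           
     [ ] worker.h                                             
   [x] server.yaml                                            
   [ ] logger.c                                               
                                                              
                                                              
                                                              
                                                              
                                                              


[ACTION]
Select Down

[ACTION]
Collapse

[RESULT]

 [-] app/                                                     
   [ ] LICENSE                                                
   [ ] index.css                                              
   [-] bin/                                                   
     [x] test.py                                              
>    [ ] bin/                                                 
     [ ] docs/                                                
       [ ] handler.ts                                         
       [ ] index.rs                                           
     [ ] worker.h                                             
   [x] server.yaml                                            
   [ ] logger.c                                               
                                                              
                                                              
                                                              
                                                              
                                                              
                                                              
                                                              
                                                              
                                                              
                                                              


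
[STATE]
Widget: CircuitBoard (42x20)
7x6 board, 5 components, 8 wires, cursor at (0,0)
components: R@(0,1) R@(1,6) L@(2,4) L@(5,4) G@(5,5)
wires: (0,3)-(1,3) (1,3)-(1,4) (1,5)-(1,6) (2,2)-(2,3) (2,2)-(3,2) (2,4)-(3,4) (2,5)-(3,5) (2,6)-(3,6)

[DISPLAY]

   0 1 2 3 4 5 6                          
0  [.]  R       ·                         
                │                         
1               · ─ ·   · ─ R             
                                          
2           · ─ ·   L   ·   ·             
            │       │   │   │             
3           ·       ·   ·   ·             
                                          
4                                         
                                          
5                   L   G                 
Cursor: (0,0)                             
                                          
                                          
                                          
                                          
                                          
                                          
                                          


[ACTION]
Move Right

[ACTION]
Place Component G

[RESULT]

   0 1 2 3 4 5 6                          
0      [G]      ·                         
                │                         
1               · ─ ·   · ─ R             
                                          
2           · ─ ·   L   ·   ·             
            │       │   │   │             
3           ·       ·   ·   ·             
                                          
4                                         
                                          
5                   L   G                 
Cursor: (0,1)                             
                                          
                                          
                                          
                                          
                                          
                                          
                                          


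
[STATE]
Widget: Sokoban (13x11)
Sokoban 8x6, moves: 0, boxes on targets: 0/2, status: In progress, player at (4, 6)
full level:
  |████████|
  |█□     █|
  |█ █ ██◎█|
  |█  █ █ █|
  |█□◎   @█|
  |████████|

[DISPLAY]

████████     
█□     █     
█ █ ██◎█     
█  █ █ █     
█□◎   @█     
████████     
Moves: 0  0/2
             
             
             
             


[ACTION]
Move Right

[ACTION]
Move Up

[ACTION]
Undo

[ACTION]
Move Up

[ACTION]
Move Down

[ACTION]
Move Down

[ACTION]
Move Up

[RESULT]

████████     
█□     █     
█ █ ██◎█     
█  █ █@█     
█□◎    █     
████████     
Moves: 3  0/2
             
             
             
             
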